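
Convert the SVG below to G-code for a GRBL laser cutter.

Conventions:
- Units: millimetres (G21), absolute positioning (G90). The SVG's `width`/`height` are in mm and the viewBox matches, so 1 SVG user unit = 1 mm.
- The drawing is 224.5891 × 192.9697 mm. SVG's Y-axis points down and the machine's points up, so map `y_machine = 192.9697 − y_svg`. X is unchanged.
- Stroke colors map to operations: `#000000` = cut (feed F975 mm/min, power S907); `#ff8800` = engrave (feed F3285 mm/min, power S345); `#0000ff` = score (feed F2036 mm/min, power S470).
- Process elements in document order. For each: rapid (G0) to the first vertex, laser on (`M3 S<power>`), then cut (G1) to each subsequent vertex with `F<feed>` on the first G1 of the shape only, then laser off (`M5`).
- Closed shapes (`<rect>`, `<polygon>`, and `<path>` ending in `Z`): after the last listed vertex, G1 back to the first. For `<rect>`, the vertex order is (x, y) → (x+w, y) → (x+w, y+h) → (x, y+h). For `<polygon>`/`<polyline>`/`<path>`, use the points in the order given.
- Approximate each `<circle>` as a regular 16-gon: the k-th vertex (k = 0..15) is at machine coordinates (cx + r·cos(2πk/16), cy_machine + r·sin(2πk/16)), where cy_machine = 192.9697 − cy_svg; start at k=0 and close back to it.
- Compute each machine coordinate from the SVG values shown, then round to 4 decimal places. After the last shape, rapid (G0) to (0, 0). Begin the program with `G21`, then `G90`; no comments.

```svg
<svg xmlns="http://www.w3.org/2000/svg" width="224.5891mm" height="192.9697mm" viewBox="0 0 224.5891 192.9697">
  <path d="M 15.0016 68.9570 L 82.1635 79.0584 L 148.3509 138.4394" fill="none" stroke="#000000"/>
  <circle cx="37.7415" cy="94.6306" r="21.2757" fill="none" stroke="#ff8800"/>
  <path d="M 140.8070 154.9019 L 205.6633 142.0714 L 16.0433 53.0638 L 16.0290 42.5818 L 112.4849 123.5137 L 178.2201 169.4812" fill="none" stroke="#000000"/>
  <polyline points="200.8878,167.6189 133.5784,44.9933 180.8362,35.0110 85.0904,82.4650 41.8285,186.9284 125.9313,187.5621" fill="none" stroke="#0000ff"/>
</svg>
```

Since the viewBox matches the mm dimensions, user units are millimetres directly. The only transform is the Y-flip y_m = 192.9697 − y_svg.

Shape 1 is a open polyline drawn with `<path>`. Its stroke #000000 means cut at S907, F975. After flipping Y the toolpath is (15.0016,124.0127) → (82.1635,113.9113) → (148.3509,54.5303).

Shape 2 is a circle drawn with `<circle>`. Its stroke #ff8800 means engrave at S345, F3285. After flipping Y the toolpath is (59.0172,98.3391) → (57.3977,106.4810) → (52.7857,113.3833) → (45.8834,117.9953) → (37.7415,119.6148) → (29.5996,117.9953) → (22.6973,113.3833) → (18.0853,106.4810) → (16.4658,98.3391) → (18.0853,90.1972) → (22.6973,83.2949) → (29.5996,78.6829) → (37.7415,77.0634) → (45.8834,78.6829) → (52.7857,83.2949) → (57.3977,90.1972) → (59.0172,98.3391), returning to the start.

Shape 3 is a open polyline drawn with `<path>`. Its stroke #000000 means cut at S907, F975. After flipping Y the toolpath is (140.8070,38.0678) → (205.6633,50.8983) → (16.0433,139.9059) → (16.0290,150.3879) → (112.4849,69.4560) → (178.2201,23.4885).

Shape 4 is a open polyline drawn with `<polyline>`. Its stroke #0000ff means score at S470, F2036. After flipping Y the toolpath is (200.8878,25.3508) → (133.5784,147.9764) → (180.8362,157.9587) → (85.0904,110.5047) → (41.8285,6.0413) → (125.9313,5.4076).

G21
G90
G0 X15.0016 Y124.0127
M3 S907
G1 X82.1635 Y113.9113 F975
G1 X148.3509 Y54.5303
M5
G0 X59.0172 Y98.3391
M3 S345
G1 X57.3977 Y106.4810 F3285
G1 X52.7857 Y113.3833
G1 X45.8834 Y117.9953
G1 X37.7415 Y119.6148
G1 X29.5996 Y117.9953
G1 X22.6973 Y113.3833
G1 X18.0853 Y106.4810
G1 X16.4658 Y98.3391
G1 X18.0853 Y90.1972
G1 X22.6973 Y83.2949
G1 X29.5996 Y78.6829
G1 X37.7415 Y77.0634
G1 X45.8834 Y78.6829
G1 X52.7857 Y83.2949
G1 X57.3977 Y90.1972
G1 X59.0172 Y98.3391
M5
G0 X140.8070 Y38.0678
M3 S907
G1 X205.6633 Y50.8983 F975
G1 X16.0433 Y139.9059
G1 X16.0290 Y150.3879
G1 X112.4849 Y69.4560
G1 X178.2201 Y23.4885
M5
G0 X200.8878 Y25.3508
M3 S470
G1 X133.5784 Y147.9764 F2036
G1 X180.8362 Y157.9587
G1 X85.0904 Y110.5047
G1 X41.8285 Y6.0413
G1 X125.9313 Y5.4076
M5
G0 X0.0000 Y0.0000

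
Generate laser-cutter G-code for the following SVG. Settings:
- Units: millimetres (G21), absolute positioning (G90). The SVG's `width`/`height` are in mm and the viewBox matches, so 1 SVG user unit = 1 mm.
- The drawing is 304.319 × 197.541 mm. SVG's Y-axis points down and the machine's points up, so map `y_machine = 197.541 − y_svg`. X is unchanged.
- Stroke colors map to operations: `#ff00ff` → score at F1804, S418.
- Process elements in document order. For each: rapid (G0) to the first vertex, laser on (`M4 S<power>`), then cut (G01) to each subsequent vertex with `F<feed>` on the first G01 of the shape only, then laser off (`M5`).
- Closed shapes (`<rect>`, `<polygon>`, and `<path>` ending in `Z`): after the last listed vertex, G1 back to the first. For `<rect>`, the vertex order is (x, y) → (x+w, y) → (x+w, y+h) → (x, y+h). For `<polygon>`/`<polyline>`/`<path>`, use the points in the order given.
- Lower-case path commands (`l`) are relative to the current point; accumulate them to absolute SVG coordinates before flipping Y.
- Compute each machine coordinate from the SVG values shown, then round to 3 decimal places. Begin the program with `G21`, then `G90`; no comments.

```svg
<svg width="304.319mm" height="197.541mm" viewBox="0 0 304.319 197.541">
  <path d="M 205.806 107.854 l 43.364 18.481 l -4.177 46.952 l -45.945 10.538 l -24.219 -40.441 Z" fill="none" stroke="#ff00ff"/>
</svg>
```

1 u = 1 mm; y_m = 197.541 − y.

[1] `<path>` regular polygon, #ff00ff→score S418 F1804: (205.806,89.687) → (249.170,71.206) → (244.993,24.254) → (199.048,13.716) → (174.829,54.157) → (205.806,89.687) (closed)

G21
G90
G0 X205.806 Y89.687
M4 S418
G01 X249.170 Y71.206 F1804
G01 X244.993 Y24.254
G01 X199.048 Y13.716
G01 X174.829 Y54.157
G01 X205.806 Y89.687
M5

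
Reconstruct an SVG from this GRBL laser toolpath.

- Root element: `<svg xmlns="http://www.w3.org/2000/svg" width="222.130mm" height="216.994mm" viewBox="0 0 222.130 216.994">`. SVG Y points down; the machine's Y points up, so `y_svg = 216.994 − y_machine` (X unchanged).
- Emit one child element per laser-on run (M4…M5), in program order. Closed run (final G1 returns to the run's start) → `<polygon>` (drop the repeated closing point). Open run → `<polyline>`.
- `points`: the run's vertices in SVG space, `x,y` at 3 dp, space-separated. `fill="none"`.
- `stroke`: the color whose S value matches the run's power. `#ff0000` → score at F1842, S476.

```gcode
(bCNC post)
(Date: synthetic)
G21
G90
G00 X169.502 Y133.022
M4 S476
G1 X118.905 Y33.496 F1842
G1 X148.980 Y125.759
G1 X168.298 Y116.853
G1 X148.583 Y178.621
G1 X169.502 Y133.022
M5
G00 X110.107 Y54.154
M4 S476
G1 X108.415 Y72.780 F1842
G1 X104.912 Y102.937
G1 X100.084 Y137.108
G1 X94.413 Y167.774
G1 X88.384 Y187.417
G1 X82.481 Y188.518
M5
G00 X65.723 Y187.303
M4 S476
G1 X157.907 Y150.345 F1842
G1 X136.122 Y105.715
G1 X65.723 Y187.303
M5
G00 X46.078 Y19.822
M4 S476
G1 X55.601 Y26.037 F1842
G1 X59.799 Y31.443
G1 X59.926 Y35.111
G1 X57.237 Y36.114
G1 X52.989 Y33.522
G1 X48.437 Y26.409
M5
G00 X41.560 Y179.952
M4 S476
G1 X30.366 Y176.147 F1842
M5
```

<svg xmlns="http://www.w3.org/2000/svg" width="222.130mm" height="216.994mm" viewBox="0 0 222.130 216.994">
  <polygon points="169.502,83.972 118.905,183.498 148.980,91.235 168.298,100.141 148.583,38.373" fill="none" stroke="#ff0000"/>
  <polyline points="110.107,162.840 108.415,144.214 104.912,114.057 100.084,79.886 94.413,49.220 88.384,29.577 82.481,28.476" fill="none" stroke="#ff0000"/>
  <polygon points="65.723,29.691 157.907,66.649 136.122,111.279" fill="none" stroke="#ff0000"/>
  <polyline points="46.078,197.172 55.601,190.957 59.799,185.551 59.926,181.883 57.237,180.880 52.989,183.472 48.437,190.585" fill="none" stroke="#ff0000"/>
  <polyline points="41.560,37.042 30.366,40.847" fill="none" stroke="#ff0000"/>
</svg>

Each laser-on run becomes one SVG element. Flip Y back into SVG space with y_svg = 216.994 − y_machine. Every run uses S476, so all elements get stroke `#ff0000` (score).

Run 1: The run returns to its start, so emit a `<polygon>` with points (Y-flipped): 169.502,83.972 118.905,183.498 148.980,91.235 168.298,100.141 148.583,38.373.

Run 2: The run is open, so emit a `<polyline>` with points (Y-flipped): 110.107,162.840 108.415,144.214 104.912,114.057 100.084,79.886 94.413,49.220 88.384,29.577 82.481,28.476.

Run 3: The run returns to its start, so emit a `<polygon>` with points (Y-flipped): 65.723,29.691 157.907,66.649 136.122,111.279.

Run 4: The run is open, so emit a `<polyline>` with points (Y-flipped): 46.078,197.172 55.601,190.957 59.799,185.551 59.926,181.883 57.237,180.880 52.989,183.472 48.437,190.585.

Run 5: The run is open, so emit a `<polyline>` with points (Y-flipped): 41.560,37.042 30.366,40.847.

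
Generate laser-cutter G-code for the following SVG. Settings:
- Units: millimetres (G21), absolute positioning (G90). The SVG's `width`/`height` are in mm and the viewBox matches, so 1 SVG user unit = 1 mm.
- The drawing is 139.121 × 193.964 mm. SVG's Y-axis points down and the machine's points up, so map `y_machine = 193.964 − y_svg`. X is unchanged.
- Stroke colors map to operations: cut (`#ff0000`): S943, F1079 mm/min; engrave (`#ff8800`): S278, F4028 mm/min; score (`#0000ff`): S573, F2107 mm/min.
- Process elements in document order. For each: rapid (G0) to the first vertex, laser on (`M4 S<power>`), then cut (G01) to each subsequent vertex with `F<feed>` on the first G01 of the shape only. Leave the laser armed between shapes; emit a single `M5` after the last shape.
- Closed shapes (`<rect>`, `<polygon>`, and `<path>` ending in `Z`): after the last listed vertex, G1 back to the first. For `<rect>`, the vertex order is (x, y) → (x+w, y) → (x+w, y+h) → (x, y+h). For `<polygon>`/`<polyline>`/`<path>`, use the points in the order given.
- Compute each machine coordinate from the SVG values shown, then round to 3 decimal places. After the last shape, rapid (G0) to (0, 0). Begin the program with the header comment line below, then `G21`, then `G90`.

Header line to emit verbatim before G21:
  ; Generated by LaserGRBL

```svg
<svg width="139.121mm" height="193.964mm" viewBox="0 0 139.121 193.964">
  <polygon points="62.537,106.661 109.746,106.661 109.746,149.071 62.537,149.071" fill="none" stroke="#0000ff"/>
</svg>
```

Since the viewBox matches the mm dimensions, user units are millimetres directly. The only transform is the Y-flip y_m = 193.964 − y_svg.

Shape 1 is a rectangle drawn with `<polygon>`. Its stroke #0000ff means score at S573, F2107. After flipping Y the toolpath is (62.537,87.303) → (109.746,87.303) → (109.746,44.893) → (62.537,44.893) → (62.537,87.303), returning to the start.

; Generated by LaserGRBL
G21
G90
G0 X62.537 Y87.303
M4 S573
G01 X109.746 Y87.303 F2107
G01 X109.746 Y44.893
G01 X62.537 Y44.893
G01 X62.537 Y87.303
M5
G0 X0.000 Y0.000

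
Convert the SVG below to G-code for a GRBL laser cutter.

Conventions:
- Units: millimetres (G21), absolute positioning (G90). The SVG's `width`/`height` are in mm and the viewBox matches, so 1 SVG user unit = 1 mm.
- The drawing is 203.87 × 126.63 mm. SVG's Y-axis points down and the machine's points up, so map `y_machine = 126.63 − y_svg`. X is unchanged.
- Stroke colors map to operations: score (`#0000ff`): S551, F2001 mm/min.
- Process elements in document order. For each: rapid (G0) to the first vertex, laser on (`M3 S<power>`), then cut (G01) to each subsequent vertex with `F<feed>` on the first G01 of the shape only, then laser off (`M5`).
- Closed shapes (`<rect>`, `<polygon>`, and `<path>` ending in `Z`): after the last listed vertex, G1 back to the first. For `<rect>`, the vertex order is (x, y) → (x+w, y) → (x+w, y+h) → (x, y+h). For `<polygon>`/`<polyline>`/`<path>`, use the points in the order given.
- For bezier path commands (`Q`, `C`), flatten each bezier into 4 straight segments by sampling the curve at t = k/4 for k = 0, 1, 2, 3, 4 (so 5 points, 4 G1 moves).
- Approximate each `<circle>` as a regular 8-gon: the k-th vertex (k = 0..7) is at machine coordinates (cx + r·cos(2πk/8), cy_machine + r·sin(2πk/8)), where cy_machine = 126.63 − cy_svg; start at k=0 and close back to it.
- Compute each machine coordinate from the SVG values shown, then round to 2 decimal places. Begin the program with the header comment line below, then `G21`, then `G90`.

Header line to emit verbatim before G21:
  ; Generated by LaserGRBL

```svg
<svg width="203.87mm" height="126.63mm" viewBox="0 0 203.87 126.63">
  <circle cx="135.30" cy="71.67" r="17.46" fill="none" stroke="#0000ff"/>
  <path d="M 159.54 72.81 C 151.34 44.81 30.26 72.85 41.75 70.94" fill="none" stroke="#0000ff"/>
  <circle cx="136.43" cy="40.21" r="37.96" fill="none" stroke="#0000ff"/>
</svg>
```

; Generated by LaserGRBL
G21
G90
G0 X152.76 Y54.96
M3 S551
G01 X147.65 Y67.31 F2001
G01 X135.30 Y72.42
G01 X122.95 Y67.31
G01 X117.84 Y54.96
G01 X122.95 Y42.61
G01 X135.30 Y37.50
G01 X147.65 Y42.61
G01 X152.76 Y54.96
M5
G0 X159.54 Y53.82
M3 S551
G01 X136.06 Y65.66 F2001
G01 X93.26 Y64.54
G01 X54.15 Y58.53
G01 X41.75 Y55.69
M5
G0 X174.39 Y86.42
M3 S551
G01 X163.27 Y113.26 F2001
G01 X136.43 Y124.38
G01 X109.59 Y113.26
G01 X98.47 Y86.42
G01 X109.59 Y59.58
G01 X136.43 Y48.46
G01 X163.27 Y59.58
G01 X174.39 Y86.42
M5

1 u = 1 mm; y_m = 126.63 − y.

[1] `<circle>` circle, #0000ff→score S551 F2001: (152.76,54.96) → (147.65,67.31) → (135.30,72.42) → (122.95,67.31) → (117.84,54.96) → (122.95,42.61) → (135.30,37.50) → (147.65,42.61) → (152.76,54.96) (closed)

[2] `<path>` cubic bezier, #0000ff→score S551 F2001: (159.54,53.82) → (136.06,65.66) → (93.26,64.54) → (54.15,58.53) → (41.75,55.69)

[3] `<circle>` circle, #0000ff→score S551 F2001: (174.39,86.42) → (163.27,113.26) → (136.43,124.38) → (109.59,113.26) → (98.47,86.42) → (109.59,59.58) → (136.43,48.46) → (163.27,59.58) → (174.39,86.42) (closed)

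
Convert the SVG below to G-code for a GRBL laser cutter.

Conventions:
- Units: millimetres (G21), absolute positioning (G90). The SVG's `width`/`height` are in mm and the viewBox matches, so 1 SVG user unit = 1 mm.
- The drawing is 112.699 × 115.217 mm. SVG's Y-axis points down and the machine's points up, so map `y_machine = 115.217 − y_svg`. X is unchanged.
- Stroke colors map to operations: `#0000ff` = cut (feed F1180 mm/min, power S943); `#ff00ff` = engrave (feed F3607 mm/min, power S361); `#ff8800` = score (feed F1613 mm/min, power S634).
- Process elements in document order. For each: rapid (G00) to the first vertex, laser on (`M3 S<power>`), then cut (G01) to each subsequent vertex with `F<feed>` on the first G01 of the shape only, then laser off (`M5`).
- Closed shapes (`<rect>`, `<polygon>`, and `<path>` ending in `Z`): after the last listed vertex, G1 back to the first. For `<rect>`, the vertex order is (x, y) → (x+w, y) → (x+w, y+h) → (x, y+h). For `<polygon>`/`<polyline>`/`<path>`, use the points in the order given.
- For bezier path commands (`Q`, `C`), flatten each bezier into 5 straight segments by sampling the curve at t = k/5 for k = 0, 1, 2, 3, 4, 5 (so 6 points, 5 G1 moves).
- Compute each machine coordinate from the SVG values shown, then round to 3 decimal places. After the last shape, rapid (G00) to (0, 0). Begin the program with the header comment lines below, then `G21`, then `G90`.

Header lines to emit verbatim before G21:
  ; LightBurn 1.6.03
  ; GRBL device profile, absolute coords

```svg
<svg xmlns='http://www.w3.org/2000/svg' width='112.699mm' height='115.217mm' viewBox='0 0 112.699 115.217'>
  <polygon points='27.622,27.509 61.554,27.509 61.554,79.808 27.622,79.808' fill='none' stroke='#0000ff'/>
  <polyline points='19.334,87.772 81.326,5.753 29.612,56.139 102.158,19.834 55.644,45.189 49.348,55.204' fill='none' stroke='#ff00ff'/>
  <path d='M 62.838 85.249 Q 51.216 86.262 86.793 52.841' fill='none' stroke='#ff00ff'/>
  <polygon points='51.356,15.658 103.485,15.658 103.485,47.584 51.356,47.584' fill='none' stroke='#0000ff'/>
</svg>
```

; LightBurn 1.6.03
; GRBL device profile, absolute coords
G21
G90
G00 X27.622 Y87.708
M3 S943
G01 X61.554 Y87.708 F1180
G01 X61.554 Y35.409
G01 X27.622 Y35.409
G01 X27.622 Y87.708
M5
G00 X19.334 Y27.445
M3 S361
G01 X81.326 Y109.464 F3607
G01 X29.612 Y59.078
G01 X102.158 Y95.383
G01 X55.644 Y70.028
G01 X49.348 Y60.013
M5
G00 X62.838 Y29.968
M3 S361
G01 X60.077 Y30.940 F3607
G01 X61.092 Y34.667
G01 X65.883 Y41.149
G01 X74.450 Y50.385
G01 X86.793 Y62.376
M5
G00 X51.356 Y99.559
M3 S943
G01 X103.485 Y99.559 F1180
G01 X103.485 Y67.633
G01 X51.356 Y67.633
G01 X51.356 Y99.559
M5
G00 X0.000 Y0.000

1 u = 1 mm; y_m = 115.217 − y.

[1] `<polygon>` rectangle, #0000ff→cut S943 F1180: (27.622,87.708) → (61.554,87.708) → (61.554,35.409) → (27.622,35.409) → (27.622,87.708) (closed)

[2] `<polyline>` open polyline, #ff00ff→engrave S361 F3607: (19.334,27.445) → (81.326,109.464) → (29.612,59.078) → (102.158,95.383) → (55.644,70.028) → (49.348,60.013)

[3] `<path>` quadratic bezier, #ff00ff→engrave S361 F3607: (62.838,29.968) → (60.077,30.940) → (61.092,34.667) → (65.883,41.149) → (74.450,50.385) → (86.793,62.376)

[4] `<polygon>` rectangle, #0000ff→cut S943 F1180: (51.356,99.559) → (103.485,99.559) → (103.485,67.633) → (51.356,67.633) → (51.356,99.559) (closed)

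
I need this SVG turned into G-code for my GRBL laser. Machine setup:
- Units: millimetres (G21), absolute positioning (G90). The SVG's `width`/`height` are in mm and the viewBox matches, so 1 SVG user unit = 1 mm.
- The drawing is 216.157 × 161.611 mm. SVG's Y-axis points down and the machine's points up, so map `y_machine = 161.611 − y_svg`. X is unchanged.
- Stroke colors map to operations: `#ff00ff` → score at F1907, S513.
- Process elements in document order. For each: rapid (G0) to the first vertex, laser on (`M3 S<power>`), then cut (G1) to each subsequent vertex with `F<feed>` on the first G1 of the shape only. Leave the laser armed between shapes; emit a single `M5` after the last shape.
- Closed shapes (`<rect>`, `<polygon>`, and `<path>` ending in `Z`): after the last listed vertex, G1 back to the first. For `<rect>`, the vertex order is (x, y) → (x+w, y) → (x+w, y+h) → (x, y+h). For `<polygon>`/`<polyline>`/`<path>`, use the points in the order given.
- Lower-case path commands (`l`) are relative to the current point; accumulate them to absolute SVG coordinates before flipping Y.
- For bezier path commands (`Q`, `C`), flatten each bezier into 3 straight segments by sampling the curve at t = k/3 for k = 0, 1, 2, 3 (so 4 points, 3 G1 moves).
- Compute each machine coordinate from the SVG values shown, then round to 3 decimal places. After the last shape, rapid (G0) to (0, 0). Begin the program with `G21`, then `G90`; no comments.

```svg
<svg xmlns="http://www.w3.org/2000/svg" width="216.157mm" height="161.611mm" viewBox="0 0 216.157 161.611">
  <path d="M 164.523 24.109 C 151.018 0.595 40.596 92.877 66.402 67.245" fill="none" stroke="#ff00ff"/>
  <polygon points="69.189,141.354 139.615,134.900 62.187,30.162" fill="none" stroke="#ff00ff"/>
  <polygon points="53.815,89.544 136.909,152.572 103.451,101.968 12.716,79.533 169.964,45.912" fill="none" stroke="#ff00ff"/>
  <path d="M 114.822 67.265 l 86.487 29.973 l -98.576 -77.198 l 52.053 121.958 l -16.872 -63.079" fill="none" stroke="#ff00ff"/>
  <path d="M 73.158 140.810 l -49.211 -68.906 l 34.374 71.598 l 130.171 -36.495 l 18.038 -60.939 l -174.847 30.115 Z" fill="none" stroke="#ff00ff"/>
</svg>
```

Since the viewBox matches the mm dimensions, user units are millimetres directly. The only transform is the Y-flip y_m = 161.611 − y_svg.

Shape 1 is a cubic bezier drawn with `<path>`. Its stroke #ff00ff means score at S513, F1907. After flipping Y the toolpath is (164.523,137.502) → (127.347,131.073) → (77.370,99.383) → (66.402,94.366).

Shape 2 is a closed polygon drawn with `<polygon>`. Its stroke #ff00ff means score at S513, F1907. After flipping Y the toolpath is (69.189,20.257) → (139.615,26.711) → (62.187,131.449) → (69.189,20.257), returning to the start.

Shape 3 is a closed polygon drawn with `<polygon>`. Its stroke #ff00ff means score at S513, F1907. After flipping Y the toolpath is (53.815,72.067) → (136.909,9.039) → (103.451,59.643) → (12.716,82.078) → (169.964,115.699) → (53.815,72.067), returning to the start.

Shape 4 is a open polyline drawn with `<path>`. Its stroke #ff00ff means score at S513, F1907. After flipping Y the toolpath is (114.822,94.346) → (201.309,64.373) → (102.733,141.571) → (154.786,19.613) → (137.914,82.692).

Shape 5 is a closed polygon drawn with `<path>`. Its stroke #ff00ff means score at S513, F1907. After flipping Y the toolpath is (73.158,20.801) → (23.947,89.707) → (58.321,18.109) → (188.492,54.604) → (206.530,115.543) → (31.683,85.428) → (73.158,20.801), returning to the start.

G21
G90
G0 X164.523 Y137.502
M3 S513
G1 X127.347 Y131.073 F1907
G1 X77.370 Y99.383
G1 X66.402 Y94.366
G0 X69.189 Y20.257
M3 S513
G1 X139.615 Y26.711 F1907
G1 X62.187 Y131.449
G1 X69.189 Y20.257
G0 X53.815 Y72.067
M3 S513
G1 X136.909 Y9.039 F1907
G1 X103.451 Y59.643
G1 X12.716 Y82.078
G1 X169.964 Y115.699
G1 X53.815 Y72.067
G0 X114.822 Y94.346
M3 S513
G1 X201.309 Y64.373 F1907
G1 X102.733 Y141.571
G1 X154.786 Y19.613
G1 X137.914 Y82.692
G0 X73.158 Y20.801
M3 S513
G1 X23.947 Y89.707 F1907
G1 X58.321 Y18.109
G1 X188.492 Y54.604
G1 X206.530 Y115.543
G1 X31.683 Y85.428
G1 X73.158 Y20.801
M5
G0 X0.000 Y0.000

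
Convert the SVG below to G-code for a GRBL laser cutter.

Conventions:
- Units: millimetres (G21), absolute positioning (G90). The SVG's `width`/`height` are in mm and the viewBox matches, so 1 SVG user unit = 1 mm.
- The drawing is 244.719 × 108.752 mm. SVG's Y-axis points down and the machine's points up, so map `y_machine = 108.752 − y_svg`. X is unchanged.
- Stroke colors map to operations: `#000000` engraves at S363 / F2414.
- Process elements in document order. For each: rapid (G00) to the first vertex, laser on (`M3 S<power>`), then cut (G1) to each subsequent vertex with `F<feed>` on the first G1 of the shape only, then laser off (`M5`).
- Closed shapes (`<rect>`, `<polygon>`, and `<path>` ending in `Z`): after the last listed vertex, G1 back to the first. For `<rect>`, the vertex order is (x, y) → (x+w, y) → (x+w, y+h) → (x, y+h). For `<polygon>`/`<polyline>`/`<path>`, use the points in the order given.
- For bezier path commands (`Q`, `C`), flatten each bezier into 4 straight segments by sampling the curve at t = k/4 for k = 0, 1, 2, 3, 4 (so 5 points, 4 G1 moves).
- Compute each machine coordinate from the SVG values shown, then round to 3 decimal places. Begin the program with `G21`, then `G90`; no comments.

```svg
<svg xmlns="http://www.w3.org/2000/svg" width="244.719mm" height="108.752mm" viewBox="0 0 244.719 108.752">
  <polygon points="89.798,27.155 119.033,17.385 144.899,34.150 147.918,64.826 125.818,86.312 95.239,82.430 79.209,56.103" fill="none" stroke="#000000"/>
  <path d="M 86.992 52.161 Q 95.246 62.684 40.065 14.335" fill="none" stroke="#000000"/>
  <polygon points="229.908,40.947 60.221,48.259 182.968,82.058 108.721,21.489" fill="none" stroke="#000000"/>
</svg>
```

G21
G90
G00 X89.798 Y81.597
M3 S363
G1 X119.033 Y91.367 F2414
G1 X144.899 Y74.602
G1 X147.918 Y43.926
G1 X125.818 Y22.440
G1 X95.239 Y26.322
G1 X79.209 Y52.649
G1 X89.798 Y81.597
M5
G00 X86.992 Y56.591
M3 S363
G1 X87.154 Y55.009 F2414
G1 X79.387 Y60.786
G1 X63.691 Y73.922
G1 X40.065 Y94.417
M5
G00 X229.908 Y67.805
M3 S363
G1 X60.221 Y60.493 F2414
G1 X182.968 Y26.694
G1 X108.721 Y87.263
G1 X229.908 Y67.805
M5

viewBox `0 0 244.719 108.752` with mm width/height → 1 unit = 1 mm. Flip: y_m = 108.752 − y_svg.

**Shape 1** — `<polygon>` regular polygon, stroke `#000000` → engrave (S363, F2414). Machine vertices: (89.798,81.597) → (119.033,91.367) → (144.899,74.602) → (147.918,43.926) → (125.818,22.440) → (95.239,26.322) → (79.209,52.649) → (89.798,81.597). Closed: final G1 returns to the first vertex.

**Shape 2** — `<path>` quadratic bezier, stroke `#000000` → engrave (S363, F2414). Control points (SVG): P0=(86.992,52.161), P1=(95.246,62.684), P2=(40.065,14.335); sampled at t=k/4. Machine vertices: (86.992,56.591) → (87.154,55.009) → (79.387,60.786) → (63.691,73.922) → (40.065,94.417). Open path.

**Shape 3** — `<polygon>` closed polygon, stroke `#000000` → engrave (S363, F2414). Machine vertices: (229.908,67.805) → (60.221,60.493) → (182.968,26.694) → (108.721,87.263) → (229.908,67.805). Closed: final G1 returns to the first vertex.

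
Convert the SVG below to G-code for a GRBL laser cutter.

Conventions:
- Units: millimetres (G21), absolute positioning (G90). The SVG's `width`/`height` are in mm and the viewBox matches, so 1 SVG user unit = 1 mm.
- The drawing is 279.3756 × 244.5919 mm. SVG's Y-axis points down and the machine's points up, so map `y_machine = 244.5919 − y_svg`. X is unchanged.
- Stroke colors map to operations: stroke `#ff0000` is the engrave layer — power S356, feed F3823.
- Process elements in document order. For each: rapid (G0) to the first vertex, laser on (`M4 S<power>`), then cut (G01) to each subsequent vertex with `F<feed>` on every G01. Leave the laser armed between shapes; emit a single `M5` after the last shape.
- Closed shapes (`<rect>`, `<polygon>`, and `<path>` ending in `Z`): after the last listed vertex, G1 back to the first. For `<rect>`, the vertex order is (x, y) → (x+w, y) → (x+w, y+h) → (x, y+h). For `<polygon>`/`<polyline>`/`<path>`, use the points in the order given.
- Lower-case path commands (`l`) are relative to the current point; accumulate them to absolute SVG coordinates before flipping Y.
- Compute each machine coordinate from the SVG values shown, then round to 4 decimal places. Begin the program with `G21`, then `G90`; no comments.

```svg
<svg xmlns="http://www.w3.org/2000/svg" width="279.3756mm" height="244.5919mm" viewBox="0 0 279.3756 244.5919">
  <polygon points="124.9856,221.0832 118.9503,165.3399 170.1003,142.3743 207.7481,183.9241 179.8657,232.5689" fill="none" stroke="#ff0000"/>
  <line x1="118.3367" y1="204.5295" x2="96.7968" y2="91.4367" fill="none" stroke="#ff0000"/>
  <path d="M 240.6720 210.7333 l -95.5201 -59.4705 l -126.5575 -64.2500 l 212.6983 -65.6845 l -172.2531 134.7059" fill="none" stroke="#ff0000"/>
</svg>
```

1 u = 1 mm; y_m = 244.5919 − y.

[1] `<polygon>` regular polygon, #ff0000→engrave S356 F3823: (124.9856,23.5087) → (118.9503,79.2520) → (170.1003,102.2176) → (207.7481,60.6678) → (179.8657,12.0230) → (124.9856,23.5087) (closed)

[2] `<line>` line segment, #ff0000→engrave S356 F3823: (118.3367,40.0624) → (96.7968,153.1552)

[3] `<path>` open polyline, #ff0000→engrave S356 F3823: (240.6720,33.8586) → (145.1519,93.3291) → (18.5944,157.5791) → (231.2927,223.2636) → (59.0396,88.5577)

G21
G90
G0 X124.9856 Y23.5087
M4 S356
G01 X118.9503 Y79.2520 F3823
G01 X170.1003 Y102.2176 F3823
G01 X207.7481 Y60.6678 F3823
G01 X179.8657 Y12.0230 F3823
G01 X124.9856 Y23.5087 F3823
G0 X118.3367 Y40.0624
M4 S356
G01 X96.7968 Y153.1552 F3823
G0 X240.6720 Y33.8586
M4 S356
G01 X145.1519 Y93.3291 F3823
G01 X18.5944 Y157.5791 F3823
G01 X231.2927 Y223.2636 F3823
G01 X59.0396 Y88.5577 F3823
M5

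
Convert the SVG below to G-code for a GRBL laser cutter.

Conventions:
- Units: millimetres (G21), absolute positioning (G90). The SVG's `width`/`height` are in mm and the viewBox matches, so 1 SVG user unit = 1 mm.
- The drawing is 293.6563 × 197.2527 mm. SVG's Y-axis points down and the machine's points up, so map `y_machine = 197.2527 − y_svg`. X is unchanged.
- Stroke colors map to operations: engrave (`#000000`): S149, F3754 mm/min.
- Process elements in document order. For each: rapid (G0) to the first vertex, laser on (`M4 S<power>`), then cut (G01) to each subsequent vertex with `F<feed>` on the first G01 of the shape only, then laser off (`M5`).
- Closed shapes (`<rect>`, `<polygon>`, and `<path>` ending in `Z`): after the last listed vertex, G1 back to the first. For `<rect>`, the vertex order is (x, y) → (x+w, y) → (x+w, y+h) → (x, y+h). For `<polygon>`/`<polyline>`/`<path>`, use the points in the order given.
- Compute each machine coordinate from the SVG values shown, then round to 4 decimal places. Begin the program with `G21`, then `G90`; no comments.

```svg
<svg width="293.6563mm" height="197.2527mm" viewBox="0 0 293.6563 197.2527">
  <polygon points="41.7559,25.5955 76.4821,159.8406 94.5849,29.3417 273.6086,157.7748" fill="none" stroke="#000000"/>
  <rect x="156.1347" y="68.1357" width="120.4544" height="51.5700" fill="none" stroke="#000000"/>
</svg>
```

G21
G90
G0 X41.7559 Y171.6572
M4 S149
G01 X76.4821 Y37.4121 F3754
G01 X94.5849 Y167.9110
G01 X273.6086 Y39.4779
G01 X41.7559 Y171.6572
M5
G0 X156.1347 Y129.1170
M4 S149
G01 X276.5891 Y129.1170 F3754
G01 X276.5891 Y77.5470
G01 X156.1347 Y77.5470
G01 X156.1347 Y129.1170
M5

Since the viewBox matches the mm dimensions, user units are millimetres directly. The only transform is the Y-flip y_m = 197.2527 − y_svg.

Shape 1 is a closed polygon drawn with `<polygon>`. Its stroke #000000 means engrave at S149, F3754. After flipping Y the toolpath is (41.7559,171.6572) → (76.4821,37.4121) → (94.5849,167.9110) → (273.6086,39.4779) → (41.7559,171.6572), returning to the start.

Shape 2 is a rectangle drawn with `<rect>`. Its stroke #000000 means engrave at S149, F3754. After flipping Y the toolpath is (156.1347,129.1170) → (276.5891,129.1170) → (276.5891,77.5470) → (156.1347,77.5470) → (156.1347,129.1170), returning to the start.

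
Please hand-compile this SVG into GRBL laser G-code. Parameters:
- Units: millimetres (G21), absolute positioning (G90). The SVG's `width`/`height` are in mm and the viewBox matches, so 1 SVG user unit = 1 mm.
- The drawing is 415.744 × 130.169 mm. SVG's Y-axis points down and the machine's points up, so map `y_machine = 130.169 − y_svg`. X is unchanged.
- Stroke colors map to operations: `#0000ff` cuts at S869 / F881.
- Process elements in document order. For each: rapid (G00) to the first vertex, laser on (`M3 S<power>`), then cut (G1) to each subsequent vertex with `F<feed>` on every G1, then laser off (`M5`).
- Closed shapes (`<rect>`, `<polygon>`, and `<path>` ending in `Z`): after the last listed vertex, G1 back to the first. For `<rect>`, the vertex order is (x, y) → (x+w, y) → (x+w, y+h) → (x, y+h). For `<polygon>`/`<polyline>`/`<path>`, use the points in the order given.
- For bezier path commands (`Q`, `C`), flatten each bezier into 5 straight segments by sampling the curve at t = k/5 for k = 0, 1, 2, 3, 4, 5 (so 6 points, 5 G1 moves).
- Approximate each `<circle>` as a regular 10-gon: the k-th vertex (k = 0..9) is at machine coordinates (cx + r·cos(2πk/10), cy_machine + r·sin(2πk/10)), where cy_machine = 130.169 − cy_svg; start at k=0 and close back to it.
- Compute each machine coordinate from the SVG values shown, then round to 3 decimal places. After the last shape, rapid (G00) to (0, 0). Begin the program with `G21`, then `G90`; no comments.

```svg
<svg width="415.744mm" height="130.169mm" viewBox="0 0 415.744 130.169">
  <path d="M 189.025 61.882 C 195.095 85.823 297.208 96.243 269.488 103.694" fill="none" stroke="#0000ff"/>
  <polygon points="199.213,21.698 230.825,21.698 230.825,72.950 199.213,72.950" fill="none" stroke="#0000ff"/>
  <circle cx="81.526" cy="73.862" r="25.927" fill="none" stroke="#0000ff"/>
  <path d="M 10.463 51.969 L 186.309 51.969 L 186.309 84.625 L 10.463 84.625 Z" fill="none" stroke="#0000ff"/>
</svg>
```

Since the viewBox matches the mm dimensions, user units are millimetres directly. The only transform is the Y-flip y_m = 130.169 − y_svg.

Shape 1 is a cubic bezier drawn with `<path>`. Its stroke #0000ff means cut at S869, F881. After flipping Y the toolpath is (189.025,68.287) → (202.385,55.461) → (227.954,45.373) → (254.888,37.517) → (272.347,31.386) → (269.488,26.475).

Shape 2 is a rectangle drawn with `<polygon>`. Its stroke #0000ff means cut at S869, F881. After flipping Y the toolpath is (199.213,108.471) → (230.825,108.471) → (230.825,57.219) → (199.213,57.219) → (199.213,108.471), returning to the start.

Shape 3 is a circle drawn with `<circle>`. Its stroke #0000ff means cut at S869, F881. After flipping Y the toolpath is (107.453,56.307) → (102.501,71.547) → (89.538,80.965) → (73.514,80.965) → (60.551,71.547) → (55.599,56.307) → (60.551,41.067) → (73.514,31.649) → (89.538,31.649) → (102.501,41.067) → (107.453,56.307), returning to the start.

Shape 4 is a rectangle drawn with `<path>`. Its stroke #0000ff means cut at S869, F881. After flipping Y the toolpath is (10.463,78.200) → (186.309,78.200) → (186.309,45.544) → (10.463,45.544) → (10.463,78.200), returning to the start.

G21
G90
G00 X189.025 Y68.287
M3 S869
G1 X202.385 Y55.461 F881
G1 X227.954 Y45.373 F881
G1 X254.888 Y37.517 F881
G1 X272.347 Y31.386 F881
G1 X269.488 Y26.475 F881
M5
G00 X199.213 Y108.471
M3 S869
G1 X230.825 Y108.471 F881
G1 X230.825 Y57.219 F881
G1 X199.213 Y57.219 F881
G1 X199.213 Y108.471 F881
M5
G00 X107.453 Y56.307
M3 S869
G1 X102.501 Y71.547 F881
G1 X89.538 Y80.965 F881
G1 X73.514 Y80.965 F881
G1 X60.551 Y71.547 F881
G1 X55.599 Y56.307 F881
G1 X60.551 Y41.067 F881
G1 X73.514 Y31.649 F881
G1 X89.538 Y31.649 F881
G1 X102.501 Y41.067 F881
G1 X107.453 Y56.307 F881
M5
G00 X10.463 Y78.200
M3 S869
G1 X186.309 Y78.200 F881
G1 X186.309 Y45.544 F881
G1 X10.463 Y45.544 F881
G1 X10.463 Y78.200 F881
M5
G00 X0.000 Y0.000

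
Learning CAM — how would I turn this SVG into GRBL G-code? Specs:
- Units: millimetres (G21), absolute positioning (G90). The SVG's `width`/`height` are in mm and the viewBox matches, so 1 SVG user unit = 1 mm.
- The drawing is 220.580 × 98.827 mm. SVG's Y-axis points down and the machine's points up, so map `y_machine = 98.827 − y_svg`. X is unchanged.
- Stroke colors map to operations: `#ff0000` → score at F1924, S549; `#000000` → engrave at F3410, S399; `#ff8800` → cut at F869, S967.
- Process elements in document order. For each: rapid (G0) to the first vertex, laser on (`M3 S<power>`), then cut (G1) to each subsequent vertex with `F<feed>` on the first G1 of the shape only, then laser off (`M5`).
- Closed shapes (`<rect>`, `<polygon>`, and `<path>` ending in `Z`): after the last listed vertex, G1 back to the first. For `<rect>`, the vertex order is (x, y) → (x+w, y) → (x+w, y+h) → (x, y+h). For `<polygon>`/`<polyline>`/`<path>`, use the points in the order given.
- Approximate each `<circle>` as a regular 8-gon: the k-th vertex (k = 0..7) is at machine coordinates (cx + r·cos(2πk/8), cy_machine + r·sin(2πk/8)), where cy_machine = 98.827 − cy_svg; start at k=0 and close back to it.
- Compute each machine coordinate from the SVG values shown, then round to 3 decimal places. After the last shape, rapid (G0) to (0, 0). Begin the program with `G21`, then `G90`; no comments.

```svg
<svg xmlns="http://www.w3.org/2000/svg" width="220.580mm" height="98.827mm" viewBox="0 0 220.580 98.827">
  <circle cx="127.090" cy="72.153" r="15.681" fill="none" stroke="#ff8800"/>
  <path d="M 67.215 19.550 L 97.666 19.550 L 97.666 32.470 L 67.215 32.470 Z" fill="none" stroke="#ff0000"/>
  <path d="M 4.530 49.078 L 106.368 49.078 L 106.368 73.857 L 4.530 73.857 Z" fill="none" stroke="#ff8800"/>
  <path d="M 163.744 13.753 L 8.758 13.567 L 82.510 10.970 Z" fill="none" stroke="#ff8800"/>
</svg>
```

Since the viewBox matches the mm dimensions, user units are millimetres directly. The only transform is the Y-flip y_m = 98.827 − y_svg.

Shape 1 is a circle drawn with `<circle>`. Its stroke #ff8800 means cut at S967, F869. After flipping Y the toolpath is (142.771,26.674) → (138.178,37.762) → (127.090,42.355) → (116.002,37.762) → (111.409,26.674) → (116.002,15.586) → (127.090,10.993) → (138.178,15.586) → (142.771,26.674), returning to the start.

Shape 2 is a rectangle drawn with `<path>`. Its stroke #ff0000 means score at S549, F1924. After flipping Y the toolpath is (67.215,79.277) → (97.666,79.277) → (97.666,66.357) → (67.215,66.357) → (67.215,79.277), returning to the start.

Shape 3 is a rectangle drawn with `<path>`. Its stroke #ff8800 means cut at S967, F869. After flipping Y the toolpath is (4.530,49.749) → (106.368,49.749) → (106.368,24.970) → (4.530,24.970) → (4.530,49.749), returning to the start.

Shape 4 is a closed polygon drawn with `<path>`. Its stroke #ff8800 means cut at S967, F869. After flipping Y the toolpath is (163.744,85.074) → (8.758,85.260) → (82.510,87.857) → (163.744,85.074), returning to the start.

G21
G90
G0 X142.771 Y26.674
M3 S967
G1 X138.178 Y37.762 F869
G1 X127.090 Y42.355
G1 X116.002 Y37.762
G1 X111.409 Y26.674
G1 X116.002 Y15.586
G1 X127.090 Y10.993
G1 X138.178 Y15.586
G1 X142.771 Y26.674
M5
G0 X67.215 Y79.277
M3 S549
G1 X97.666 Y79.277 F1924
G1 X97.666 Y66.357
G1 X67.215 Y66.357
G1 X67.215 Y79.277
M5
G0 X4.530 Y49.749
M3 S967
G1 X106.368 Y49.749 F869
G1 X106.368 Y24.970
G1 X4.530 Y24.970
G1 X4.530 Y49.749
M5
G0 X163.744 Y85.074
M3 S967
G1 X8.758 Y85.260 F869
G1 X82.510 Y87.857
G1 X163.744 Y85.074
M5
G0 X0.000 Y0.000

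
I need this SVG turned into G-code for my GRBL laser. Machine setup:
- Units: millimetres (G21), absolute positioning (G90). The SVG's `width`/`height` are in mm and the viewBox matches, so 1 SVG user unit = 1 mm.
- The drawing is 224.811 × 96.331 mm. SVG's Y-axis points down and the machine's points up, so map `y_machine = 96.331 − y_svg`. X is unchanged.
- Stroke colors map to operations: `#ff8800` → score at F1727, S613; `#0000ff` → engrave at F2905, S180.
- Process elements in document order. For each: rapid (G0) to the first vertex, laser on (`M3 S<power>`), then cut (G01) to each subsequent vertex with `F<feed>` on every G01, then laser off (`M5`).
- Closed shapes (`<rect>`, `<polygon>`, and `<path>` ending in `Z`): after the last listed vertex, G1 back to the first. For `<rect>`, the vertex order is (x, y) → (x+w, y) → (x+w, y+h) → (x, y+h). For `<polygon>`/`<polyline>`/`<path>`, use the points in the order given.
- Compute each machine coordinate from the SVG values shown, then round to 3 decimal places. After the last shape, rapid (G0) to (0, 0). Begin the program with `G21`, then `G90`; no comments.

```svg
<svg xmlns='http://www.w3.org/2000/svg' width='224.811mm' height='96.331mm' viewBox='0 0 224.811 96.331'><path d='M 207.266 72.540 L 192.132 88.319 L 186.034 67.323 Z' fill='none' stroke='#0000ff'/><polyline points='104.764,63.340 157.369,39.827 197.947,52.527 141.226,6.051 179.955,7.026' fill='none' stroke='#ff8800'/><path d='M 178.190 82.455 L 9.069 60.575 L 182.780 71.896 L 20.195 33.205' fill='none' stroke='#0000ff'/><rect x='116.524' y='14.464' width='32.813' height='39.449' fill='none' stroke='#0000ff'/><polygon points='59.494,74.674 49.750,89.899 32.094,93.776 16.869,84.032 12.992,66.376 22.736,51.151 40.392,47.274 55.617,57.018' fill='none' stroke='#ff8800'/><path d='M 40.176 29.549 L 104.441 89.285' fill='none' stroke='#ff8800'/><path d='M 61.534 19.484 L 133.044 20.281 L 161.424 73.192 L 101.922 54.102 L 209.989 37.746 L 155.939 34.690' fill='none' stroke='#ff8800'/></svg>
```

viewBox `0 0 224.811 96.331` with mm width/height → 1 unit = 1 mm. Flip: y_m = 96.331 − y_svg.

**Shape 1** — `<path>` regular polygon, stroke `#0000ff` → engrave (S180, F2905). Machine vertices: (207.266,23.791) → (192.132,8.012) → (186.034,29.008) → (207.266,23.791). Closed: final G1 returns to the first vertex.

**Shape 2** — `<polyline>` open polyline, stroke `#ff8800` → score (S613, F1727). Machine vertices: (104.764,32.991) → (157.369,56.504) → (197.947,43.804) → (141.226,90.280) → (179.955,89.305). Open path.

**Shape 3** — `<path>` open polyline, stroke `#0000ff` → engrave (S180, F2905). Machine vertices: (178.190,13.876) → (9.069,35.756) → (182.780,24.435) → (20.195,63.126). Open path.

**Shape 4** — `<rect>` rectangle, stroke `#0000ff` → engrave (S180, F2905). Machine vertices: (116.524,81.867) → (149.337,81.867) → (149.337,42.418) → (116.524,42.418) → (116.524,81.867). Closed: final G1 returns to the first vertex.

**Shape 5** — `<polygon>` regular polygon, stroke `#ff8800` → score (S613, F1727). Machine vertices: (59.494,21.657) → (49.750,6.432) → (32.094,2.555) → (16.869,12.299) → (12.992,29.955) → (22.736,45.180) → (40.392,49.057) → (55.617,39.313) → (59.494,21.657). Closed: final G1 returns to the first vertex.

**Shape 6** — `<path>` line segment, stroke `#ff8800` → score (S613, F1727). Machine vertices: (40.176,66.782) → (104.441,7.046). Open path.

**Shape 7** — `<path>` open polyline, stroke `#ff8800` → score (S613, F1727). Machine vertices: (61.534,76.847) → (133.044,76.050) → (161.424,23.139) → (101.922,42.229) → (209.989,58.585) → (155.939,61.641). Open path.

G21
G90
G0 X207.266 Y23.791
M3 S180
G01 X192.132 Y8.012 F2905
G01 X186.034 Y29.008 F2905
G01 X207.266 Y23.791 F2905
M5
G0 X104.764 Y32.991
M3 S613
G01 X157.369 Y56.504 F1727
G01 X197.947 Y43.804 F1727
G01 X141.226 Y90.280 F1727
G01 X179.955 Y89.305 F1727
M5
G0 X178.190 Y13.876
M3 S180
G01 X9.069 Y35.756 F2905
G01 X182.780 Y24.435 F2905
G01 X20.195 Y63.126 F2905
M5
G0 X116.524 Y81.867
M3 S180
G01 X149.337 Y81.867 F2905
G01 X149.337 Y42.418 F2905
G01 X116.524 Y42.418 F2905
G01 X116.524 Y81.867 F2905
M5
G0 X59.494 Y21.657
M3 S613
G01 X49.750 Y6.432 F1727
G01 X32.094 Y2.555 F1727
G01 X16.869 Y12.299 F1727
G01 X12.992 Y29.955 F1727
G01 X22.736 Y45.180 F1727
G01 X40.392 Y49.057 F1727
G01 X55.617 Y39.313 F1727
G01 X59.494 Y21.657 F1727
M5
G0 X40.176 Y66.782
M3 S613
G01 X104.441 Y7.046 F1727
M5
G0 X61.534 Y76.847
M3 S613
G01 X133.044 Y76.050 F1727
G01 X161.424 Y23.139 F1727
G01 X101.922 Y42.229 F1727
G01 X209.989 Y58.585 F1727
G01 X155.939 Y61.641 F1727
M5
G0 X0.000 Y0.000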